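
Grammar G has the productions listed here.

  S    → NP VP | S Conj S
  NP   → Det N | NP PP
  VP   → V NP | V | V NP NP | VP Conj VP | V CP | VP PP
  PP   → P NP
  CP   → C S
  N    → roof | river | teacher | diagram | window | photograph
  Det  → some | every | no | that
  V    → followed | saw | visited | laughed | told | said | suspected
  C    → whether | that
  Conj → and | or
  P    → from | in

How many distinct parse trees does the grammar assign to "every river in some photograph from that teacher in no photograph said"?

Two of the 5 distinct bracketings:
[S [NP [NP [Det every] [N river]] [PP [P in] [NP [NP [Det some] [N photograph]] [PP [P from] [NP [NP [Det that] [N teacher]] [PP [P in] [NP [Det no] [N photograph]]]]]]]] [VP [V said]]]
[S [NP [NP [Det every] [N river]] [PP [P in] [NP [NP [NP [Det some] [N photograph]] [PP [P from] [NP [Det that] [N teacher]]]] [PP [P in] [NP [Det no] [N photograph]]]]]] [VP [V said]]]
The trees differ in how a recursive rule is bracketed over the same span.

5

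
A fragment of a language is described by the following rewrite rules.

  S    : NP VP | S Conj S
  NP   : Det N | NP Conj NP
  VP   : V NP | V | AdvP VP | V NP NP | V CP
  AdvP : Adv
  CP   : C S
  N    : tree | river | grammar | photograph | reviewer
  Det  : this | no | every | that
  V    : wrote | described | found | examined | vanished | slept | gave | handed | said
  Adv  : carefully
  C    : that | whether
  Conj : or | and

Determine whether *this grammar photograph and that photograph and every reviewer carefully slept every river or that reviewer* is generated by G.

Ungrammatical

An N word can never sit immediately before an N word in any string this grammar generates, so the substring 'grammar photograph' rules out a derivation.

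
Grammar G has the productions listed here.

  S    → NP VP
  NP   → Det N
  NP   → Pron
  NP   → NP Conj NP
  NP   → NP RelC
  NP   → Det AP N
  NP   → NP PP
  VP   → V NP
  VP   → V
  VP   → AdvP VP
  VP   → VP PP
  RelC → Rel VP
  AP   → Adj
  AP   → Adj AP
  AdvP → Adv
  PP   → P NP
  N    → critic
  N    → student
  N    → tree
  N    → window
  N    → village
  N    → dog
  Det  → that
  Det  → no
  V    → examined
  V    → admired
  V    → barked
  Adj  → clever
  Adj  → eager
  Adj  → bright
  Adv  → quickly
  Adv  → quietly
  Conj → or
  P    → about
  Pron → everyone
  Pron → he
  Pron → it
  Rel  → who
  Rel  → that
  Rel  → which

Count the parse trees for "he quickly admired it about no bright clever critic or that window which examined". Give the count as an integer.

9

Two of the 9 distinct bracketings:
[S [NP [Pron he]] [VP [AdvP [Adv quickly]] [VP [V admired] [NP [NP [NP [Pron it]] [PP [P about] [NP [Det no] [AP [Adj bright] [AP [Adj clever]]] [N critic]]]] [Conj or] [NP [NP [Det that] [N window]] [RelC [Rel which] [VP [V examined]]]]]]]]
[S [NP [Pron he]] [VP [AdvP [Adv quickly]] [VP [V admired] [NP [NP [NP [NP [Pron it]] [PP [P about] [NP [Det no] [AP [Adj bright] [AP [Adj clever]]] [N critic]]]] [Conj or] [NP [Det that] [N window]]] [RelC [Rel which] [VP [V examined]]]]]]]
The trees differ in how a recursive rule is bracketed over the same span.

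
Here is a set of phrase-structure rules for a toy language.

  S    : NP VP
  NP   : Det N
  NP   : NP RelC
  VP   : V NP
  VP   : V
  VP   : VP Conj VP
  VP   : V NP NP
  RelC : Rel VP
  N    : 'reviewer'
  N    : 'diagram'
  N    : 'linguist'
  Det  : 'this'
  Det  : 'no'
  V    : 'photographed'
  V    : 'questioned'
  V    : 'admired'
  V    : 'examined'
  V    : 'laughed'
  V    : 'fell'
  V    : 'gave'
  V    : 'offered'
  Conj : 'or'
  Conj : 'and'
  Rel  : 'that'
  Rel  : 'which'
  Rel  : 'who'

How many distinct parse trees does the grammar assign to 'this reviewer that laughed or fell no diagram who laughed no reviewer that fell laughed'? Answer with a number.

Two of the 7 distinct bracketings:
[S [NP [NP [Det this] [N reviewer]] [RelC [Rel that] [VP [VP [V laughed]] [Conj or] [VP [V fell] [NP [NP [Det no] [N diagram]] [RelC [Rel who] [VP [V laughed] [NP [NP [Det no] [N reviewer]] [RelC [Rel that] [VP [V fell]]]]]]]]]]] [VP [V laughed]]]
[S [NP [NP [Det this] [N reviewer]] [RelC [Rel that] [VP [VP [V laughed]] [Conj or] [VP [V fell] [NP [NP [NP [Det no] [N diagram]] [RelC [Rel who] [VP [V laughed] [NP [Det no] [N reviewer]]]]] [RelC [Rel that] [VP [V fell]]]]]]]] [VP [V laughed]]]
The trees differ in how a recursive rule is bracketed over the same span.

7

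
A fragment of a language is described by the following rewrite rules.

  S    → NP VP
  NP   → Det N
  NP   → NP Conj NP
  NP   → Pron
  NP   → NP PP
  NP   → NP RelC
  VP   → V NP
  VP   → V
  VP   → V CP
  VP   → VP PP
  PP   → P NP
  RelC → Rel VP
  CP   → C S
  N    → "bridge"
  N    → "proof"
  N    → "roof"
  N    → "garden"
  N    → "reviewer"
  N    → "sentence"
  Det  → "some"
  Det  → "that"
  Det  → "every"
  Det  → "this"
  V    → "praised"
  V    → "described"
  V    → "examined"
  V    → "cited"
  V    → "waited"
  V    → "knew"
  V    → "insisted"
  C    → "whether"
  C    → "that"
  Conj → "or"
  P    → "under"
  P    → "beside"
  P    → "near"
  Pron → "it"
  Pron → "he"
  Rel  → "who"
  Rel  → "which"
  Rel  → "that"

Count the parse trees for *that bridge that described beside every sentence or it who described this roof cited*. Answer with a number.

10

Two of the 10 distinct bracketings:
[S [NP [NP [NP [NP [Det that] [N bridge]] [RelC [Rel that] [VP [V described]]]] [PP [P beside] [NP [Det every] [N sentence]]]] [Conj or] [NP [NP [Pron it]] [RelC [Rel who] [VP [V described] [NP [Det this] [N roof]]]]]] [VP [V cited]]]
[S [NP [NP [NP [Det that] [N bridge]] [RelC [Rel that] [VP [VP [V described]] [PP [P beside] [NP [Det every] [N sentence]]]]]] [Conj or] [NP [NP [Pron it]] [RelC [Rel who] [VP [V described] [NP [Det this] [N roof]]]]]] [VP [V cited]]]
The difference turns on whether NP → NP PP is used at the relevant span, versus an alternative expansion of NP.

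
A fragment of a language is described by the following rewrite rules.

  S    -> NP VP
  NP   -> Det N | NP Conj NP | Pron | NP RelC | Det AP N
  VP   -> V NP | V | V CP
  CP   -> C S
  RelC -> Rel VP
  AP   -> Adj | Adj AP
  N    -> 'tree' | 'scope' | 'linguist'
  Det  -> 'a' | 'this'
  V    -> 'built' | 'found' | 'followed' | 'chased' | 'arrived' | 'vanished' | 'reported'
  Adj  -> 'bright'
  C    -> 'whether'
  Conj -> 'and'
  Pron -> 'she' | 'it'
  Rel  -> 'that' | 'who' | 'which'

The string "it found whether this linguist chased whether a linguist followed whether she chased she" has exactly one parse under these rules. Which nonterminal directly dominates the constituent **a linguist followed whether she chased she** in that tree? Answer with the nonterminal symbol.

S
  NP
    Pron: it
  VP
    V: found
    CP
      C: whether
      S
        NP
          Det: this
          N: linguist
        VP
          V: chased
          CP
            C: whether
            S
              NP
                Det: a
                N: linguist
              VP
                V: followed
                CP
                  C: whether
                  S
                    NP
                      Pron: she
                    VP
                      V: chased
                      NP
                        Pron: she
The span 'a linguist followed whether she chased she' is the S node built by S → NP VP.
Its mother is the CP built by CP → C S.

CP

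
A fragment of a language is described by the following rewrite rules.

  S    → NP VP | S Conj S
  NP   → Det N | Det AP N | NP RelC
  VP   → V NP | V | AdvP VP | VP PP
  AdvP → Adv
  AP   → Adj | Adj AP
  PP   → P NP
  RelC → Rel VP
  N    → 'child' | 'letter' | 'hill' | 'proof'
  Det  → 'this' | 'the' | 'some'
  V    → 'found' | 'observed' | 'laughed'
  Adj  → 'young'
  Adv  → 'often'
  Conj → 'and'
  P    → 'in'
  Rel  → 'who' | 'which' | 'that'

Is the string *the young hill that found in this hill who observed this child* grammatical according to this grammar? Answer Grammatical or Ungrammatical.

For S → NP VP, every NP-prefix leaves a non-VP remainder: after 'the young hill' the remainder is not a VP; after 'the young hill that found' the remainder is not a VP; after 'the young hill that found in this hill' the remainder is not a VP (and 1 more). The alternative S rule S → S Conj S likewise has no satisfying split.

Ungrammatical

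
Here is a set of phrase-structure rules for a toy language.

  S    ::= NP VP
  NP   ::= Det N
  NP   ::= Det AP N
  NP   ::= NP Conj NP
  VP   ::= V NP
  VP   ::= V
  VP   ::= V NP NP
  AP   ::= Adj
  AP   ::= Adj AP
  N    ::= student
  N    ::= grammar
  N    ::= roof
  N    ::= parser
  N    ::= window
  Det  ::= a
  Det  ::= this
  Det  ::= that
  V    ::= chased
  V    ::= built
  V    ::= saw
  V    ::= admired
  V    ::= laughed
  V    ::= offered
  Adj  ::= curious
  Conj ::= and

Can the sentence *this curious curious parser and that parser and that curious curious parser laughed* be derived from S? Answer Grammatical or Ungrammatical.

Grammatical

[S [NP [NP [Det this] [AP [Adj curious] [AP [Adj curious]]] [N parser]] [Conj and] [NP [NP [Det that] [N parser]] [Conj and] [NP [Det that] [AP [Adj curious] [AP [Adj curious]]] [N parser]]]] [VP [V laughed]]]
Every word is introduced by a lexical rule and the phrasal rules combine the resulting categories into a single S.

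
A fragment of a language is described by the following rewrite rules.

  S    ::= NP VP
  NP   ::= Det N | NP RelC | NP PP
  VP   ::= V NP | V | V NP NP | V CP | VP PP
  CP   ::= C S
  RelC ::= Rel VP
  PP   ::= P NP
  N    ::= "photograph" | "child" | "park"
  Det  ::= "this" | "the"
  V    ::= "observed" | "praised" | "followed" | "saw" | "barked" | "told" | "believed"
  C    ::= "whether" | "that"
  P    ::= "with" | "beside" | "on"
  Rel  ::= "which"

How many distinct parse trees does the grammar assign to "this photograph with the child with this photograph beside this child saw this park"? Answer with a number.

Two of the 5 distinct bracketings:
[S [NP [NP [Det this] [N photograph]] [PP [P with] [NP [NP [Det the] [N child]] [PP [P with] [NP [NP [Det this] [N photograph]] [PP [P beside] [NP [Det this] [N child]]]]]]]] [VP [V saw] [NP [Det this] [N park]]]]
[S [NP [NP [Det this] [N photograph]] [PP [P with] [NP [NP [NP [Det the] [N child]] [PP [P with] [NP [Det this] [N photograph]]]] [PP [P beside] [NP [Det this] [N child]]]]]] [VP [V saw] [NP [Det this] [N park]]]]
The trees differ in how a recursive rule is bracketed over the same span.

5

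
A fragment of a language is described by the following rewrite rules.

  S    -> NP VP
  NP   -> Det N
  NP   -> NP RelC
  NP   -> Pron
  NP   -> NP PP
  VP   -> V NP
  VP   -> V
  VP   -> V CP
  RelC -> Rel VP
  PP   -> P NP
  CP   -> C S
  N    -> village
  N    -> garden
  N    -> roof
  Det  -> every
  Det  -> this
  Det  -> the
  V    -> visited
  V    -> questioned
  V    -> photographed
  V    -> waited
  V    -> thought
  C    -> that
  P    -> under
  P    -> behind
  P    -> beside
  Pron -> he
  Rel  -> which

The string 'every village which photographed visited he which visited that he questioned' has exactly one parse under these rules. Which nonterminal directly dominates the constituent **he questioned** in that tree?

CP

[S [NP [NP [Det every] [N village]] [RelC [Rel which] [VP [V photographed]]]] [VP [V visited] [NP [NP [Pron he]] [RelC [Rel which] [VP [V visited] [CP [C that] [S [NP [Pron he]] [VP [V questioned]]]]]]]]]
The span 'he questioned' is the S node built by S → NP VP.
Its mother is the CP built by CP → C S.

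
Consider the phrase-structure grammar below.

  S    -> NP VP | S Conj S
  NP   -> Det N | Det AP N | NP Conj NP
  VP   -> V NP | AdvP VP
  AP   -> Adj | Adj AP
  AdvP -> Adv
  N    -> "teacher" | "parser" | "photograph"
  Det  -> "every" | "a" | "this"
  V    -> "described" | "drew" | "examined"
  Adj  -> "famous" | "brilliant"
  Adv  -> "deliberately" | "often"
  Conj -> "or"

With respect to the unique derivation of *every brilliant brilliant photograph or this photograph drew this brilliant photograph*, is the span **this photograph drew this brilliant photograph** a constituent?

[S [NP [NP [Det every] [AP [Adj brilliant] [AP [Adj brilliant]]] [N photograph]] [Conj or] [NP [Det this] [N photograph]]] [VP [V drew] [NP [Det this] [AP [Adj brilliant]] [N photograph]]]]
The smallest constituent containing 'this photograph drew this brilliant photograph' is the S spanning 'every brilliant brilliant photograph or this photograph drew this brilliant photograph'; no single node in the tree dominates exactly the given words.

No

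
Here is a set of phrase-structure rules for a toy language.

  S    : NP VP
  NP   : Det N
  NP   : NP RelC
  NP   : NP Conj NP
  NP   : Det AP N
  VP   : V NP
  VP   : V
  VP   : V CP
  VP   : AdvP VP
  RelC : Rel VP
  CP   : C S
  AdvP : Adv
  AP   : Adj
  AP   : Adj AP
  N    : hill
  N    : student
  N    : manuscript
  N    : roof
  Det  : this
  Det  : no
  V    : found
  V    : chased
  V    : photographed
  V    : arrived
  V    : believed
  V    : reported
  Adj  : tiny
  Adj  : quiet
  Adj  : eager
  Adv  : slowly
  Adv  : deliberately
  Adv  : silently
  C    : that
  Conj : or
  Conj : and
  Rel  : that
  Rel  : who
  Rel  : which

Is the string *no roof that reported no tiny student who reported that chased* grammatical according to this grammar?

For S → NP VP, every NP-prefix leaves a non-VP remainder: after 'no roof' the remainder is not a VP; after 'no roof that reported' the remainder is not a VP; after 'no roof that reported no tiny student' the remainder is not a VP (and 1 more).

Ungrammatical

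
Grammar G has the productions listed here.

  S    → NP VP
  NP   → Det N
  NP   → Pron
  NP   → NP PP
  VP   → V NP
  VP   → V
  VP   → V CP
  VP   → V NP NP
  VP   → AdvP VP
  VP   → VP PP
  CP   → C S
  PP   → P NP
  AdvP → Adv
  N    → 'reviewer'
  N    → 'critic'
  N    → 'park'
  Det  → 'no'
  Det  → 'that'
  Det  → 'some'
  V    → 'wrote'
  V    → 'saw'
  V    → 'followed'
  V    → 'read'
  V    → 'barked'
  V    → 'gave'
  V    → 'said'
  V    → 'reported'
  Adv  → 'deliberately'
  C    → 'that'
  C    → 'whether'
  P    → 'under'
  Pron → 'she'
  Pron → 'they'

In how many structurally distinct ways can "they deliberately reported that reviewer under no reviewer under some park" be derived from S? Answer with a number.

Two of the 9 distinct bracketings:
[S [NP [Pron they]] [VP [AdvP [Adv deliberately]] [VP [V reported] [NP [NP [Det that] [N reviewer]] [PP [P under] [NP [NP [Det no] [N reviewer]] [PP [P under] [NP [Det some] [N park]]]]]]]]]
[S [NP [Pron they]] [VP [AdvP [Adv deliberately]] [VP [V reported] [NP [NP [NP [Det that] [N reviewer]] [PP [P under] [NP [Det no] [N reviewer]]]] [PP [P under] [NP [Det some] [N park]]]]]]]
The trees differ in how a recursive rule is bracketed over the same span.

9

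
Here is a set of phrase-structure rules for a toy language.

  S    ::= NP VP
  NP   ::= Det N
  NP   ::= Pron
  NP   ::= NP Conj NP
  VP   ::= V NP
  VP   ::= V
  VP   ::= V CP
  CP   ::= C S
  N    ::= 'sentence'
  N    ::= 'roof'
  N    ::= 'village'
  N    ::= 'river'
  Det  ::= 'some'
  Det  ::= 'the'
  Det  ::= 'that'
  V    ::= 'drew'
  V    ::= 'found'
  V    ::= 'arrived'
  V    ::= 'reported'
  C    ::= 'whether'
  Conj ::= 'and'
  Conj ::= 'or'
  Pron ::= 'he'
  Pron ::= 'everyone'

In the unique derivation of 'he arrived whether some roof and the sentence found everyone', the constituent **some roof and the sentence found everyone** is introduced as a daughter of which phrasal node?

S
  NP
    Pron: he
  VP
    V: arrived
    CP
      C: whether
      S
        NP
          NP
            Det: some
            N: roof
          Conj: and
          NP
            Det: the
            N: sentence
        VP
          V: found
          NP
            Pron: everyone
The span 'some roof and the sentence found everyone' is the S node built by S → NP VP.
Its mother is the CP built by CP → C S.

CP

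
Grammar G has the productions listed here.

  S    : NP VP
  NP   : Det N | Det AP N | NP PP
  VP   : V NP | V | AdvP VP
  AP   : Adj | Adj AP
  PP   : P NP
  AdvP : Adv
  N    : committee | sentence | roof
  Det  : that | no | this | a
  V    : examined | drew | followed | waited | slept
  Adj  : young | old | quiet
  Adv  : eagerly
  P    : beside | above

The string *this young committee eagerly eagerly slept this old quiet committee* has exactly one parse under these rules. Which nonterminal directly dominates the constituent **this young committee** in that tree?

[S [NP [Det this] [AP [Adj young]] [N committee]] [VP [AdvP [Adv eagerly]] [VP [AdvP [Adv eagerly]] [VP [V slept] [NP [Det this] [AP [Adj old] [AP [Adj quiet]]] [N committee]]]]]]
The span 'this young committee' is the NP node built by NP → Det AP N.
Its mother is the S built by S → NP VP.

S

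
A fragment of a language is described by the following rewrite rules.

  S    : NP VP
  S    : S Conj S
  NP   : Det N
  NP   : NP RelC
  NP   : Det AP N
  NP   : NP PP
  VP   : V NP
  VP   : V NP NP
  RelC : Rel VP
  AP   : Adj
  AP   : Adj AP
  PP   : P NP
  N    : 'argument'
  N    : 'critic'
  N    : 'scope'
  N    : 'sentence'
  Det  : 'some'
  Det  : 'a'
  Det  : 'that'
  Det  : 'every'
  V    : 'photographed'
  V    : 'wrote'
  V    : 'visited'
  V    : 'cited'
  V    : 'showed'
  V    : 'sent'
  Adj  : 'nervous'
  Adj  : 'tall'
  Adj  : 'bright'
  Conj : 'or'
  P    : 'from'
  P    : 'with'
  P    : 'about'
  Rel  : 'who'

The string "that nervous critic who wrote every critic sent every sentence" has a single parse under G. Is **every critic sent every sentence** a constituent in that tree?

[S [NP [NP [Det that] [AP [Adj nervous]] [N critic]] [RelC [Rel who] [VP [V wrote] [NP [Det every] [N critic]]]]] [VP [V sent] [NP [Det every] [N sentence]]]]
The smallest constituent containing 'every critic sent every sentence' is the S spanning 'that nervous critic who wrote every critic sent every sentence'; no single node in the tree dominates exactly the given words.

No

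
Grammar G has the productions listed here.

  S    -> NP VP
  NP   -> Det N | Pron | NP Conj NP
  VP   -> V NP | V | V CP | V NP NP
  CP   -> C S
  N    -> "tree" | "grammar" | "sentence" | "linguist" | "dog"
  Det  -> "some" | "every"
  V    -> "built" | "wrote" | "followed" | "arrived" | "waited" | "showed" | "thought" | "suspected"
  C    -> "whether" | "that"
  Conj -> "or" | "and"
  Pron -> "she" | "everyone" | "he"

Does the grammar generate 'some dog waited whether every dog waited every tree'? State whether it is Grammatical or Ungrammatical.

S
  NP
    Det: some
    N: dog
  VP
    V: waited
    CP
      C: whether
      S
        NP
          Det: every
          N: dog
        VP
          V: waited
          NP
            Det: every
            N: tree
Every word is introduced by a lexical rule and the phrasal rules combine the resulting categories into a single S.

Grammatical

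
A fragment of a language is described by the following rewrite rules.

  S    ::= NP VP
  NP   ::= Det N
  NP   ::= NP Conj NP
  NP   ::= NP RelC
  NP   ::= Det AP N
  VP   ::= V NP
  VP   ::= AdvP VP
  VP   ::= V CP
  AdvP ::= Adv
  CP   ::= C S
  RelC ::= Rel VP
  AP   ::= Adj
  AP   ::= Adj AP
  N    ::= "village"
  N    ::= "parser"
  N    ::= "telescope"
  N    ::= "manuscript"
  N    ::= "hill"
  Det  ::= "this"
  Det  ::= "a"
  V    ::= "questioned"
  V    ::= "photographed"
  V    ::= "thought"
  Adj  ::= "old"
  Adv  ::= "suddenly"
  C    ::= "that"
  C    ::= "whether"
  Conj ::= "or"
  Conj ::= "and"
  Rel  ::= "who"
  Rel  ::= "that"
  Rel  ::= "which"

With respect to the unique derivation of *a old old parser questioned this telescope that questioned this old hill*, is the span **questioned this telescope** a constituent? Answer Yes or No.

[S [NP [Det a] [AP [Adj old] [AP [Adj old]]] [N parser]] [VP [V questioned] [NP [NP [Det this] [N telescope]] [RelC [Rel that] [VP [V questioned] [NP [Det this] [AP [Adj old]] [N hill]]]]]]]
The smallest constituent containing 'questioned this telescope' is the VP spanning 'questioned this telescope that questioned this old hill'; no single node in the tree dominates exactly the given words.

No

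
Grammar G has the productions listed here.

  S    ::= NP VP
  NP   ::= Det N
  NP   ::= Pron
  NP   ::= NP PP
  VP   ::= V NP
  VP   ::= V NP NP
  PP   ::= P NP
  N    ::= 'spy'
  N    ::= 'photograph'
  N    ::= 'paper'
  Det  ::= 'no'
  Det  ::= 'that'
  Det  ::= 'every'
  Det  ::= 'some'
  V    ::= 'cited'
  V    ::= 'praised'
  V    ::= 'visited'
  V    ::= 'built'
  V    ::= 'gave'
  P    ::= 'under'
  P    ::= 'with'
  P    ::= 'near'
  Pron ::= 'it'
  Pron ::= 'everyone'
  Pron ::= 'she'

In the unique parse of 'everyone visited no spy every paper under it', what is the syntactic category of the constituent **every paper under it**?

S
  NP
    Pron: everyone
  VP
    V: visited
    NP
      Det: no
      N: spy
    NP
      NP
        Det: every
        N: paper
      PP
        P: under
        NP
          Pron: it
The span 'every paper under it' is the NP node built by NP → NP PP.

NP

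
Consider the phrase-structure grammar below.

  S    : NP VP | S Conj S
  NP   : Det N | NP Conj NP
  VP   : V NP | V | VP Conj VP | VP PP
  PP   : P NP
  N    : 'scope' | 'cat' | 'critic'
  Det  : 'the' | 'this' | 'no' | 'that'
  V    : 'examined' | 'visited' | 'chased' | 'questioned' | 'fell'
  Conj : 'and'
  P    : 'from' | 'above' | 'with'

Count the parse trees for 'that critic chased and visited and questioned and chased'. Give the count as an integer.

5

Two of the 5 distinct bracketings:
[S [NP [Det that] [N critic]] [VP [VP [V chased]] [Conj and] [VP [VP [V visited]] [Conj and] [VP [VP [V questioned]] [Conj and] [VP [V chased]]]]]]
[S [NP [Det that] [N critic]] [VP [VP [V chased]] [Conj and] [VP [VP [VP [V visited]] [Conj and] [VP [V questioned]]] [Conj and] [VP [V chased]]]]]
The trees differ in how a recursive rule is bracketed over the same span.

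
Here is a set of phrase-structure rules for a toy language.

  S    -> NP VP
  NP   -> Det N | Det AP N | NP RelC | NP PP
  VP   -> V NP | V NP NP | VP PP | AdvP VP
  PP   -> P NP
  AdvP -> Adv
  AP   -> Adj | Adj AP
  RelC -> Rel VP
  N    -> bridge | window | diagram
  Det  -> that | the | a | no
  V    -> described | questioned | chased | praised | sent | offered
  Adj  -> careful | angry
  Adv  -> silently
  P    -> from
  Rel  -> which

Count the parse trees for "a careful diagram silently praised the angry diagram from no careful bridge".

Two of the 3 distinct bracketings:
[S [NP [Det a] [AP [Adj careful]] [N diagram]] [VP [VP [AdvP [Adv silently]] [VP [V praised] [NP [Det the] [AP [Adj angry]] [N diagram]]]] [PP [P from] [NP [Det no] [AP [Adj careful]] [N bridge]]]]]
[S [NP [Det a] [AP [Adj careful]] [N diagram]] [VP [AdvP [Adv silently]] [VP [V praised] [NP [NP [Det the] [AP [Adj angry]] [N diagram]] [PP [P from] [NP [Det no] [AP [Adj careful]] [N bridge]]]]]]]
The difference turns on whether NP → NP PP is used at the relevant span, versus an alternative expansion of NP.

3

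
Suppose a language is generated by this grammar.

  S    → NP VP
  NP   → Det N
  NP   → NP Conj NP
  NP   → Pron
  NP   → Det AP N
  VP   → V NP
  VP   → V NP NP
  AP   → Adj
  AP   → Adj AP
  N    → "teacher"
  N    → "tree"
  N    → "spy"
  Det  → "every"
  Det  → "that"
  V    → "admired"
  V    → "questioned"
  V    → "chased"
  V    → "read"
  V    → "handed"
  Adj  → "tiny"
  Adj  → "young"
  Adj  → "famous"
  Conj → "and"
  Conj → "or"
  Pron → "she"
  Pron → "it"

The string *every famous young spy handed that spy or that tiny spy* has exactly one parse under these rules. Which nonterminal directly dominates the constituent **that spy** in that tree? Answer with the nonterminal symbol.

S
  NP
    Det: every
    AP
      Adj: famous
      AP
        Adj: young
    N: spy
  VP
    V: handed
    NP
      NP
        Det: that
        N: spy
      Conj: or
      NP
        Det: that
        AP
          Adj: tiny
        N: spy
The span 'that spy' is the NP node built by NP → Det N.
Its mother is the NP built by NP → NP Conj NP.

NP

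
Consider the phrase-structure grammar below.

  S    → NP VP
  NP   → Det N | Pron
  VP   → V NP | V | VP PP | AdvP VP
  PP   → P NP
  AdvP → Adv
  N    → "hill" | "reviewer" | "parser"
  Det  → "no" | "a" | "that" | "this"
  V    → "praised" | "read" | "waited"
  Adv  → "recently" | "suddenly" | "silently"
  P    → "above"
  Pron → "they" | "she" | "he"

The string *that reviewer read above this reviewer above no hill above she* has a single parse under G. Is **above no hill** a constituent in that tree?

[S [NP [Det that] [N reviewer]] [VP [VP [VP [VP [V read]] [PP [P above] [NP [Det this] [N reviewer]]]] [PP [P above] [NP [Det no] [N hill]]]] [PP [P above] [NP [Pron she]]]]]
The words 'above no hill' are exhaustively dominated by a single PP node (built by PP → P NP), so they form a constituent.

Yes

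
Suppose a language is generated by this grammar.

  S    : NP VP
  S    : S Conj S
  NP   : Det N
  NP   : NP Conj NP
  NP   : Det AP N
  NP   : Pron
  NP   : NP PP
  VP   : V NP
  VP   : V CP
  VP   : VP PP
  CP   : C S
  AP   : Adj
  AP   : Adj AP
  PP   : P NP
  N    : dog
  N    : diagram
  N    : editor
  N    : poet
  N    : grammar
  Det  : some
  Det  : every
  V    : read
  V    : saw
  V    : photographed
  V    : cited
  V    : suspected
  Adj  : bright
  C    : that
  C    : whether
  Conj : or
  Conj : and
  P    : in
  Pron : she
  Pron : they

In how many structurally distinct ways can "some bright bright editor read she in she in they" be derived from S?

Two of the 5 distinct bracketings:
[S [NP [Det some] [AP [Adj bright] [AP [Adj bright]]] [N editor]] [VP [V read] [NP [NP [Pron she]] [PP [P in] [NP [NP [Pron she]] [PP [P in] [NP [Pron they]]]]]]]]
[S [NP [Det some] [AP [Adj bright] [AP [Adj bright]]] [N editor]] [VP [V read] [NP [NP [NP [Pron she]] [PP [P in] [NP [Pron she]]]] [PP [P in] [NP [Pron they]]]]]]
The trees differ in how a recursive rule is bracketed over the same span.

5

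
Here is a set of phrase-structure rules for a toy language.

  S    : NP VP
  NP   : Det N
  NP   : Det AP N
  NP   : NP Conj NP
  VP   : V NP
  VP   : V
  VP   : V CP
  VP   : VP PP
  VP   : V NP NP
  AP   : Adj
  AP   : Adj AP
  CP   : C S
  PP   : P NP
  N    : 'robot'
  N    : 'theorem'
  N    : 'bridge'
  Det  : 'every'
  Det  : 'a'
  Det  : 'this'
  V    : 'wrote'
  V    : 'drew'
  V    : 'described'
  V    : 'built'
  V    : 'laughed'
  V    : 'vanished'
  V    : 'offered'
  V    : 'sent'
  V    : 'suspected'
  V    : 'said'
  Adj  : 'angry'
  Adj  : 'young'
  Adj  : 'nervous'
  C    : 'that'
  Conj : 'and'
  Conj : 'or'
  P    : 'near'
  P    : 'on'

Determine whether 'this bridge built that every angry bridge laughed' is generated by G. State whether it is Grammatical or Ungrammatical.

S
  NP
    Det: this
    N: bridge
  VP
    V: built
    CP
      C: that
      S
        NP
          Det: every
          AP
            Adj: angry
          N: bridge
        VP
          V: laughed
Each bracket corresponds to one application of a listed rule, so the string is derivable from S.

Grammatical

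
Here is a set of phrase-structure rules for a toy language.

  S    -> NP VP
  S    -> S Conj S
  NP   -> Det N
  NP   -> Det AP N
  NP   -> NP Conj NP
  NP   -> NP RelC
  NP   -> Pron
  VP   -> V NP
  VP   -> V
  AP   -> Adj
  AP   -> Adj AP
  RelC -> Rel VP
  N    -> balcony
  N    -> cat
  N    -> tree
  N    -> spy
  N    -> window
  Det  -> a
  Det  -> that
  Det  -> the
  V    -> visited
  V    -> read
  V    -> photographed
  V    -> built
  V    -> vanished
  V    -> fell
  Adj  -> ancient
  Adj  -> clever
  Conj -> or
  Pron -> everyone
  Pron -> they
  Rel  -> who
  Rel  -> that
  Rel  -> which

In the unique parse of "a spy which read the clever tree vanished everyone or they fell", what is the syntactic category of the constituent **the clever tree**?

[S [S [NP [NP [Det a] [N spy]] [RelC [Rel which] [VP [V read] [NP [Det the] [AP [Adj clever]] [N tree]]]]] [VP [V vanished] [NP [Pron everyone]]]] [Conj or] [S [NP [Pron they]] [VP [V fell]]]]
The span 'the clever tree' is the NP node built by NP → Det AP N.

NP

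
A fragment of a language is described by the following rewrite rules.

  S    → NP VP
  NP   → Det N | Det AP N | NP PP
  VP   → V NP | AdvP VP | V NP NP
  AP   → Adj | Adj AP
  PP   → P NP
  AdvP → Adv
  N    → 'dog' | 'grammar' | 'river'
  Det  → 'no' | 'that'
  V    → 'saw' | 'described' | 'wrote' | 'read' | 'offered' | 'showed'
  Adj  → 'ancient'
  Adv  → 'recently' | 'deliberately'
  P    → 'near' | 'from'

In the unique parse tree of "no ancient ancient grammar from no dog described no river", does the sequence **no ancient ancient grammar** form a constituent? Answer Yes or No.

[S [NP [NP [Det no] [AP [Adj ancient] [AP [Adj ancient]]] [N grammar]] [PP [P from] [NP [Det no] [N dog]]]] [VP [V described] [NP [Det no] [N river]]]]
The words 'no ancient ancient grammar' are exhaustively dominated by a single NP node (built by NP → Det AP N), so they form a constituent.

Yes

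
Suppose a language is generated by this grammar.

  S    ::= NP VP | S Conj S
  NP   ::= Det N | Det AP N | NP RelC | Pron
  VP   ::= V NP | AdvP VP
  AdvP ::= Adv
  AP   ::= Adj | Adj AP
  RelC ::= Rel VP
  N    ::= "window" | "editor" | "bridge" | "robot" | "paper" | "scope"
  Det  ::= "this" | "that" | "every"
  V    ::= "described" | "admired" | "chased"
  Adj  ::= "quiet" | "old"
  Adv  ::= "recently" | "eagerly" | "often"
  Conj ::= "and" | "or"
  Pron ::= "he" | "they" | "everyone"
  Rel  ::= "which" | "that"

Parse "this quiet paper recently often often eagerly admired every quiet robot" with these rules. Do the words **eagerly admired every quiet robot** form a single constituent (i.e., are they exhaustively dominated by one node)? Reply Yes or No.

[S [NP [Det this] [AP [Adj quiet]] [N paper]] [VP [AdvP [Adv recently]] [VP [AdvP [Adv often]] [VP [AdvP [Adv often]] [VP [AdvP [Adv eagerly]] [VP [V admired] [NP [Det every] [AP [Adj quiet]] [N robot]]]]]]]]
The words 'eagerly admired every quiet robot' are exhaustively dominated by a single VP node (built by VP → AdvP VP), so they form a constituent.

Yes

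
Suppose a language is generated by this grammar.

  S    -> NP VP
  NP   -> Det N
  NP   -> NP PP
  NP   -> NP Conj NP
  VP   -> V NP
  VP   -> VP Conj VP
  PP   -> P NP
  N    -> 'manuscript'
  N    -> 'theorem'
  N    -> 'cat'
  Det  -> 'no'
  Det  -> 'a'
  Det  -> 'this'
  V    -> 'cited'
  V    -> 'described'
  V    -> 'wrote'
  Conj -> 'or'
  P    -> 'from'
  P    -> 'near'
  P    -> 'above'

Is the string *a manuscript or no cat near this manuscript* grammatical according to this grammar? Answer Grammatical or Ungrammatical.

For S → NP VP, every NP-prefix leaves a non-VP remainder: after 'a manuscript' the remainder is not a VP; after 'a manuscript or no cat' the remainder is not a VP.

Ungrammatical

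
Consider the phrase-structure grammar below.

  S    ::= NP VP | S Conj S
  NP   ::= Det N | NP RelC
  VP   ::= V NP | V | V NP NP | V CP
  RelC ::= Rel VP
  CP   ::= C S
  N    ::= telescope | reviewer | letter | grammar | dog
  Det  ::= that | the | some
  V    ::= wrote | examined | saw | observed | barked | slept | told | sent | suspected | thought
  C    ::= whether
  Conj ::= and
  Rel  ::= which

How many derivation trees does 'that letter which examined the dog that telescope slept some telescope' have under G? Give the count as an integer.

[S [NP [NP [Det that] [N letter]] [RelC [Rel which] [VP [V examined] [NP [Det the] [N dog]] [NP [Det that] [N telescope]]]]] [VP [V slept] [NP [Det some] [N telescope]]]]
No rule offers an alternative attachment or grouping for any span, so this is the only derivation.

1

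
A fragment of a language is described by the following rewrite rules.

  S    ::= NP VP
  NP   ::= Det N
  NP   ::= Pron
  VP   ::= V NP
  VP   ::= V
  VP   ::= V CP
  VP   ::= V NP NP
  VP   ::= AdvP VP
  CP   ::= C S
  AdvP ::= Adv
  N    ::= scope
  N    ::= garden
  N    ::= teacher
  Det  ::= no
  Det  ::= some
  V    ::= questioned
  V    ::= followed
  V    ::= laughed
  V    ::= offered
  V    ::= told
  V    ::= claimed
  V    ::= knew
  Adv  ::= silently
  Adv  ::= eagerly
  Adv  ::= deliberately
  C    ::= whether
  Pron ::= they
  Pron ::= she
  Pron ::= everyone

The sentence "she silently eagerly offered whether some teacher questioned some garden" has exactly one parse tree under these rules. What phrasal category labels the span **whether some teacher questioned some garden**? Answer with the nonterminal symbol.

S
  NP
    Pron: she
  VP
    AdvP
      Adv: silently
    VP
      AdvP
        Adv: eagerly
      VP
        V: offered
        CP
          C: whether
          S
            NP
              Det: some
              N: teacher
            VP
              V: questioned
              NP
                Det: some
                N: garden
The span 'whether some teacher questioned some garden' is the CP node built by CP → C S.

CP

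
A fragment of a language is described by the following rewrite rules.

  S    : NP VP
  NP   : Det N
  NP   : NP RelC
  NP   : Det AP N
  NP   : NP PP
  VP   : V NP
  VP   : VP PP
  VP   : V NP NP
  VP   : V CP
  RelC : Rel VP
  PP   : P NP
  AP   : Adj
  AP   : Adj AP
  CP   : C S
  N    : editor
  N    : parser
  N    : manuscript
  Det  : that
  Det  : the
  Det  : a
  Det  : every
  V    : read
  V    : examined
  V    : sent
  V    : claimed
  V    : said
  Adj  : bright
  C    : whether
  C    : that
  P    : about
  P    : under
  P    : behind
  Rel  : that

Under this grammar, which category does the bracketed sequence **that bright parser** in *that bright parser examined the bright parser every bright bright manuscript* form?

[S [NP [Det that] [AP [Adj bright]] [N parser]] [VP [V examined] [NP [Det the] [AP [Adj bright]] [N parser]] [NP [Det every] [AP [Adj bright] [AP [Adj bright]]] [N manuscript]]]]
The span 'that bright parser' is the NP node built by NP → Det AP N.

NP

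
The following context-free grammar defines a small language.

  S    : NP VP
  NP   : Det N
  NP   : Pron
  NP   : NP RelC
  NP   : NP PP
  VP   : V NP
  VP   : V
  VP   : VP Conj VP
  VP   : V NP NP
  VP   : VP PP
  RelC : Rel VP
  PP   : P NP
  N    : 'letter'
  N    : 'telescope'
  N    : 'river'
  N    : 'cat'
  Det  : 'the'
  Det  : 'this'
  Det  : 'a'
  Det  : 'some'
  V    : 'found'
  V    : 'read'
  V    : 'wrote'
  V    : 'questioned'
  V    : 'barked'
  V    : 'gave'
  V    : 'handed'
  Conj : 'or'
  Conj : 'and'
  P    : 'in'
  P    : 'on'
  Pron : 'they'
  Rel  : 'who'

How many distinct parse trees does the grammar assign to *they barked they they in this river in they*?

Two of the 5 distinct bracketings:
[S [NP [Pron they]] [VP [V barked] [NP [Pron they]] [NP [NP [Pron they]] [PP [P in] [NP [NP [Det this] [N river]] [PP [P in] [NP [Pron they]]]]]]]]
[S [NP [Pron they]] [VP [V barked] [NP [Pron they]] [NP [NP [NP [Pron they]] [PP [P in] [NP [Det this] [N river]]]] [PP [P in] [NP [Pron they]]]]]]
The trees differ in how a recursive rule is bracketed over the same span.

5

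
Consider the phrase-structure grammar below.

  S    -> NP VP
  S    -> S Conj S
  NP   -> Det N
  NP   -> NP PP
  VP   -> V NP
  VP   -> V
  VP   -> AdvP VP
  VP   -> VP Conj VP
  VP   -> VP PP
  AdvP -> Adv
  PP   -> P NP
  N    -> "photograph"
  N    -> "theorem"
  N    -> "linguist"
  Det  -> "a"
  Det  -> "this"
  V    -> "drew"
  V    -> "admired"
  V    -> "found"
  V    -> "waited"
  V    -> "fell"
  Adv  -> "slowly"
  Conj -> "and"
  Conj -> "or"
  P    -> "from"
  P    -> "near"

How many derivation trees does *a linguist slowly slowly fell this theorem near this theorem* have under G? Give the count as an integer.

Two of the 4 distinct bracketings:
[S [NP [Det a] [N linguist]] [VP [AdvP [Adv slowly]] [VP [AdvP [Adv slowly]] [VP [V fell] [NP [NP [Det this] [N theorem]] [PP [P near] [NP [Det this] [N theorem]]]]]]]]
[S [NP [Det a] [N linguist]] [VP [AdvP [Adv slowly]] [VP [AdvP [Adv slowly]] [VP [VP [V fell] [NP [Det this] [N theorem]]] [PP [P near] [NP [Det this] [N theorem]]]]]]]
The difference turns on whether NP → NP PP is used at the relevant span, versus an alternative expansion of NP.

4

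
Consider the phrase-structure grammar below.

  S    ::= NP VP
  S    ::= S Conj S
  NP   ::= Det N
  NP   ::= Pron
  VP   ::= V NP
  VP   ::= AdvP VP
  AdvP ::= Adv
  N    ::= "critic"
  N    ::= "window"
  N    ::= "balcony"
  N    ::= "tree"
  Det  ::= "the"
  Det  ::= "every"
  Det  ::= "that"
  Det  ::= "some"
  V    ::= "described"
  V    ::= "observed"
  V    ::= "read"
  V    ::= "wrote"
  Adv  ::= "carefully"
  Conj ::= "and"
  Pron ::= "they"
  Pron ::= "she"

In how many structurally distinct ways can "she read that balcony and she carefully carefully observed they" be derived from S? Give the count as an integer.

1

[S [S [NP [Pron she]] [VP [V read] [NP [Det that] [N balcony]]]] [Conj and] [S [NP [Pron she]] [VP [AdvP [Adv carefully]] [VP [AdvP [Adv carefully]] [VP [V observed] [NP [Pron they]]]]]]]
No rule offers an alternative attachment or grouping for any span, so this is the only derivation.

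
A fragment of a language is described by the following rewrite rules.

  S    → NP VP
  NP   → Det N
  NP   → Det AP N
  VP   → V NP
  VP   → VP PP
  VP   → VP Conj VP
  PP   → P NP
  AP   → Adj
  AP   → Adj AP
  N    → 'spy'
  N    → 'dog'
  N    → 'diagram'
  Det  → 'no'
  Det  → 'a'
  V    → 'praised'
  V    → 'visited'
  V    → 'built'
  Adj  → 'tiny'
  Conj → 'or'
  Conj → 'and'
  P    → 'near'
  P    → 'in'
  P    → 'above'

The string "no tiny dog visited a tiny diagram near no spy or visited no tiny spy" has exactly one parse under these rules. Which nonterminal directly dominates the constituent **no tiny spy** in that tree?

S
  NP
    Det: no
    AP
      Adj: tiny
    N: dog
  VP
    VP
      VP
        V: visited
        NP
          Det: a
          AP
            Adj: tiny
          N: diagram
      PP
        P: near
        NP
          Det: no
          N: spy
    Conj: or
    VP
      V: visited
      NP
        Det: no
        AP
          Adj: tiny
        N: spy
The span 'no tiny spy' is the NP node built by NP → Det AP N.
Its mother is the VP built by VP → V NP.

VP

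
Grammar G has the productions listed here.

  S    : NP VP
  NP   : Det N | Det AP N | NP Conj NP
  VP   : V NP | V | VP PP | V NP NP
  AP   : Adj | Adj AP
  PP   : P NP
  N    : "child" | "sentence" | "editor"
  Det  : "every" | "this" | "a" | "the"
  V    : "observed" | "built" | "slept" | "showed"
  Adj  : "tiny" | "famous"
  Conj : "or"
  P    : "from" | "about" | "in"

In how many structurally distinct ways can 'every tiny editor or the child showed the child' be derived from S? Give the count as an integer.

1

[S [NP [NP [Det every] [AP [Adj tiny]] [N editor]] [Conj or] [NP [Det the] [N child]]] [VP [V showed] [NP [Det the] [N child]]]]
No rule offers an alternative attachment or grouping for any span, so this is the only derivation.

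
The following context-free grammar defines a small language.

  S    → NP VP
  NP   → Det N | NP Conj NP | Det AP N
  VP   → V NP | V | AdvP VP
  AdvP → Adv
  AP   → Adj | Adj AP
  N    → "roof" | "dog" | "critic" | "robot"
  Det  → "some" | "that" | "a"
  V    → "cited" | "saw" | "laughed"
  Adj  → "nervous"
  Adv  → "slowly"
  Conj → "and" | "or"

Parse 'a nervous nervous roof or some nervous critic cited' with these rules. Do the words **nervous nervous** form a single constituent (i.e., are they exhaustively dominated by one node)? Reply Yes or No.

Yes

[S [NP [NP [Det a] [AP [Adj nervous] [AP [Adj nervous]]] [N roof]] [Conj or] [NP [Det some] [AP [Adj nervous]] [N critic]]] [VP [V cited]]]
The words 'nervous nervous' are exhaustively dominated by a single AP node (built by AP → Adj AP), so they form a constituent.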